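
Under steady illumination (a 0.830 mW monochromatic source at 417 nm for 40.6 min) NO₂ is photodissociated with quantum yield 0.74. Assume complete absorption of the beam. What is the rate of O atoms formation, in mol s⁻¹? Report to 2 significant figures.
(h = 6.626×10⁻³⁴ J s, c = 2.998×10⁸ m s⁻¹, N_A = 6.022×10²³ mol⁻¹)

Photon energy at 417 nm: hc/λ = (6.626×10⁻³⁴)(2.998×10⁸)/(417×10⁻⁹) = 4.764×10⁻¹⁹ J.
Energy delivered: (0.830 mW)(2436 s) = 2.022 J.
Photons incident: 2.022 / 4.764×10⁻¹⁹ = 4.244×10¹⁸, i.e. 4.244×10¹⁸/6.022×10²³ = 7.047×10⁻⁶ mol.
Product formed: 0.74 × 7.047×10⁻⁶ = 5.215×10⁻⁶ mol.
Rate: 5.215×10⁻⁶ / 2436 s = 2.1×10⁻⁹ mol s⁻¹.

2.1×10⁻⁹ mol s⁻¹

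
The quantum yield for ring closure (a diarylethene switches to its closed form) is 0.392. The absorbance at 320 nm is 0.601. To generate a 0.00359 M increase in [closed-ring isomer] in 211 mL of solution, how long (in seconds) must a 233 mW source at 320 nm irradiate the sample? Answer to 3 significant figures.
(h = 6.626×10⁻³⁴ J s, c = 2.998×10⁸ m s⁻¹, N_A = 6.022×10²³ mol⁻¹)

Product: (0.00359 M)(0.211 L) = 7.575×10⁻⁴ mol.
Photons that must be absorbed: 7.575×10⁻⁴ / 0.392 = 0.001932 mol.
Fraction absorbed: 1 − 10^(−0.601) = 0.7494.
Incident photons needed: 0.001932 / 0.7494 = 0.002578 mol.
Photon energy: hc/λ = 6.208×10⁻¹⁹ J; per mole, 3.738×10⁵ J mol⁻¹.
Energy required: 0.002578 × 3.738×10⁵ = 963.7 J.
Time: 963.7 J / 0.233 W = 4140 s.

t ≈ 4140 s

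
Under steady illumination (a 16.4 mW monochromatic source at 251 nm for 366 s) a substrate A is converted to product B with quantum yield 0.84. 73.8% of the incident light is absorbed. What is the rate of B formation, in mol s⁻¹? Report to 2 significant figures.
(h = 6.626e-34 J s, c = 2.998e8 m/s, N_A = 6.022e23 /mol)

Photon energy at 251 nm: hc/λ = (6.626e-34)(2.998e8)/(251e-9) = 7.914e-19 J.
Energy delivered: (16.4 mW)(366 s) = 6.002 J.
Photons incident: 6.002 / 7.914e-19 = 7.584e18, i.e. 7.584e18/6.022e23 = 1.259e-5 mol.
Photons absorbed: 0.738 × 1.259e-5 = 9.291e-6 mol.
Product formed: 0.84 × 9.291e-6 = 7.804e-6 mol.
Rate: 7.804e-6 / 366 s = 2.1e-8 mol s⁻¹.

2.1e-8 mol s⁻¹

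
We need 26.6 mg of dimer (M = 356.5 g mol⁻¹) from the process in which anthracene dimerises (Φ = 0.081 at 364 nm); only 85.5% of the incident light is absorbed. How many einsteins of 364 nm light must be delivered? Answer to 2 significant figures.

Product: 26.6 mg / 356.5 g mol⁻¹ = 7.461×10⁻⁵ mol.
Photons that must be absorbed: 7.461×10⁻⁵ / 0.081 = 9.211×10⁻⁴ mol.
Incident photons needed: 9.211×10⁻⁴ / 0.855 = 0.001077 mol.

0.0011 einstein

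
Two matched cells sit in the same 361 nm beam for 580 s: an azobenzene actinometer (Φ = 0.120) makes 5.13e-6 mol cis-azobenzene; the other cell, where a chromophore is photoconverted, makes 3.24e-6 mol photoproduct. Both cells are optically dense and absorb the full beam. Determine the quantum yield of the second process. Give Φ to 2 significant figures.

Φ = 0.076

Photons absorbed by the actinometer: 5.13e-6 / 0.120 = 4.275e-5 mol.
Φ(unknown) = 3.24e-6 / 4.275e-5 = 0.076.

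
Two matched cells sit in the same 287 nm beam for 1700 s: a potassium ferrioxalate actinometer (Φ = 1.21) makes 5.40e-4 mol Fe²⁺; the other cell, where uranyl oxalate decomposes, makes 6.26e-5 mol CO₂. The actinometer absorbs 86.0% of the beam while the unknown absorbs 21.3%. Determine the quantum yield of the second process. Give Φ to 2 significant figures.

Φ = 0.57

Photons absorbed by the actinometer: 5.40e-4 / 1.21 = 4.463e-4 mol.
Incident flux: 4.463e-4 / 0.860 = 5.190e-4 einstein.
Absorbed by unknown: 0.213 × 5.190e-4 = 1.105e-4 mol.
Φ(unknown) = 6.26e-5 / 1.105e-4 = 0.57.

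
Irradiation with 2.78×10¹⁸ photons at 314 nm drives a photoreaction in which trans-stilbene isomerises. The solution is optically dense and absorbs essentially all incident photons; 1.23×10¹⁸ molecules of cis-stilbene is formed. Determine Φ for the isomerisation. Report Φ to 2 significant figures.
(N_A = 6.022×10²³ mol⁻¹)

Product: 1.23×10¹⁸ / 6.022×10²³ = 2.043×10⁻⁶ mol.
Moles of photons: 2.78×10¹⁸ / 6.022×10²³ = 4.616×10⁻⁶ mol.
Φ = 2.043×10⁻⁶ mol / 4.616×10⁻⁶ mol photons = 0.44.

Φ = 0.44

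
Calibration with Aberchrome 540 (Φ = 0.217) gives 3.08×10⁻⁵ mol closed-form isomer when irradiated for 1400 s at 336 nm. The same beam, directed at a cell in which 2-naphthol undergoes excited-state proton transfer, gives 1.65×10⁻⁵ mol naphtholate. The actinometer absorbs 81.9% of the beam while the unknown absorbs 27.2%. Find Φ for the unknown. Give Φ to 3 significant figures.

Photons absorbed by the actinometer: 3.08×10⁻⁵ / 0.217 = 1.419×10⁻⁴ mol.
Incident flux: 1.419×10⁻⁴ / 0.819 = 1.733×10⁻⁴ einstein.
Absorbed by unknown: 0.272 × 1.733×10⁻⁴ = 4.714×10⁻⁵ mol.
Φ(unknown) = 1.65×10⁻⁵ / 4.714×10⁻⁵ = 0.350.

Φ = 0.350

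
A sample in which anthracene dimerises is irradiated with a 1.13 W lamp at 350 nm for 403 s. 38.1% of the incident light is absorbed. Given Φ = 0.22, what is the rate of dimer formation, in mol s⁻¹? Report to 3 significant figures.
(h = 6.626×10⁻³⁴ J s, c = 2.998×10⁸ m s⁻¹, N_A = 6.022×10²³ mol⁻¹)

Photon energy at 350 nm: hc/λ = (6.626×10⁻³⁴)(2.998×10⁸)/(350×10⁻⁹) = 5.676×10⁻¹⁹ J.
Energy delivered: (1.13 W)(403 s) = 455.4 J.
Photons incident: 455.4 / 5.676×10⁻¹⁹ = 8.023×10²⁰, i.e. 8.023×10²⁰/6.022×10²³ = 0.001332 mol.
Photons absorbed: 0.381 × 0.001332 = 5.075×10⁻⁴ mol.
Product formed: 0.22 × 5.075×10⁻⁴ = 1.117×10⁻⁴ mol.
Rate: 1.117×10⁻⁴ / 403 s = 2.77×10⁻⁷ mol s⁻¹.

2.77×10⁻⁷ mol s⁻¹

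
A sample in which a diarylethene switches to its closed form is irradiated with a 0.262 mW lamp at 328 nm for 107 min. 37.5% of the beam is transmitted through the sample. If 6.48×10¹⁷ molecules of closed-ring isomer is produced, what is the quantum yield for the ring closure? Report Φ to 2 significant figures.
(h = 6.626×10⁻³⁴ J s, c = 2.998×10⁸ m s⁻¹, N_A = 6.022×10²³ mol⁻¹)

Φ = 0.37

Product: 6.48×10¹⁷ / 6.022×10²³ = 1.076×10⁻⁶ mol.
Photon energy at 328 nm: hc/λ = (6.626×10⁻³⁴)(2.998×10⁸)/(328×10⁻⁹) = 6.056×10⁻¹⁹ J.
Energy delivered: (0.262 mW)(6420 s) = 1.682 J.
Photons incident: 1.682 / 6.056×10⁻¹⁹ = 2.777×10¹⁸, i.e. 2.777×10¹⁸/6.022×10²³ = 4.611×10⁻⁶ mol.
Fraction absorbed: 1 − 37.5/100 = 0.6250.
Photons absorbed: 0.6250 × 4.611×10⁻⁶ = 2.882×10⁻⁶ mol.
Φ = 1.076×10⁻⁶ mol / 2.882×10⁻⁶ mol photons = 0.37.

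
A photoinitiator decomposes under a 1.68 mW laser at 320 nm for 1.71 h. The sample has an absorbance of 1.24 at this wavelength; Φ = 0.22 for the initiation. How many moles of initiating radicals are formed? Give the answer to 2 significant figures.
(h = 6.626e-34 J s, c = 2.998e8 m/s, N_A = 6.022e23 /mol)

Photon energy at 320 nm: hc/λ = (6.626e-34)(2.998e8)/(320e-9) = 6.208e-19 J.
Energy delivered: (1.68 mW)(6156 s) = 10.34 J.
Photons incident: 10.34 / 6.208e-19 = 1.666e19, i.e. 1.666e19/6.022e23 = 2.767e-5 mol.
Fraction absorbed: 1 − 10^(−1.24) = 0.9425.
Photons absorbed: 0.9425 × 2.767e-5 = 2.608e-5 mol.
Product: Φ × n_abs = 0.22 × 2.608e-5 = 5.738e-6 mol.

5.7e-6 mol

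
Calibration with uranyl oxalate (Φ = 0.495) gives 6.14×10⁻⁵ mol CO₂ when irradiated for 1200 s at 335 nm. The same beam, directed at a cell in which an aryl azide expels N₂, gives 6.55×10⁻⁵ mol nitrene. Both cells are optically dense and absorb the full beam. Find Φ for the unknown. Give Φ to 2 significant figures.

Photons absorbed by the actinometer: 6.14×10⁻⁵ / 0.495 = 1.240×10⁻⁴ mol.
Φ(unknown) = 6.55×10⁻⁵ / 1.240×10⁻⁴ = 0.53.

Φ = 0.53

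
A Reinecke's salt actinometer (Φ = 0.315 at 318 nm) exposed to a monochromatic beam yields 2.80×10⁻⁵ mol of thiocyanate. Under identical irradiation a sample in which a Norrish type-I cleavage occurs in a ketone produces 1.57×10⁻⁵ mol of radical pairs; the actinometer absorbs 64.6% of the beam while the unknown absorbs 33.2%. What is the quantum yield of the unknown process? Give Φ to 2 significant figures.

Photons absorbed by the actinometer: 2.80×10⁻⁵ / 0.315 = 8.889×10⁻⁵ mol.
Incident flux: 8.889×10⁻⁵ / 0.646 = 1.376×10⁻⁴ einstein.
Absorbed by unknown: 0.332 × 1.376×10⁻⁴ = 4.568×10⁻⁵ mol.
Φ(unknown) = 1.57×10⁻⁵ / 4.568×10⁻⁵ = 0.34.

Φ = 0.34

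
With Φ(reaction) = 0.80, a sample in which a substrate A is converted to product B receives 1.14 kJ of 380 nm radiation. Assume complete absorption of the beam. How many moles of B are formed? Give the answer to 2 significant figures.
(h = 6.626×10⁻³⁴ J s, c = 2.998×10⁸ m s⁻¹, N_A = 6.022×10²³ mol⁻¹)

0.0029 mol

Photon energy at 380 nm: hc/λ = (6.626×10⁻³⁴)(2.998×10⁸)/(380×10⁻⁹) = 5.228×10⁻¹⁹ J.
Incident energy: 1.14 kJ = 1140 J.
Photons incident: 1140 / 5.228×10⁻¹⁹ = 2.181×10²¹, i.e. 2.181×10²¹/6.022×10²³ = 0.003622 mol.
Product: Φ × n_abs = 0.80 × 0.003622 = 0.002898 mol.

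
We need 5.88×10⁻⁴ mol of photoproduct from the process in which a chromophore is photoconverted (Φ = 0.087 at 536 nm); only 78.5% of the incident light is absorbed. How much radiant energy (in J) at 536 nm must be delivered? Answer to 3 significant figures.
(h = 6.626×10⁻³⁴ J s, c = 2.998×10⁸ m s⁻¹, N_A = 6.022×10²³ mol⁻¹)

Photons that must be absorbed: 5.88×10⁻⁴ / 0.087 = 0.006759 mol.
Incident photons needed: 0.006759 / 0.785 = 0.008610 mol.
Photon energy: hc/λ = 3.706×10⁻¹⁹ J; per mole, 2.232×10⁵ J mol⁻¹.
Energy required: 0.008610 × 2.232×10⁵ = 1920 J.

1920 J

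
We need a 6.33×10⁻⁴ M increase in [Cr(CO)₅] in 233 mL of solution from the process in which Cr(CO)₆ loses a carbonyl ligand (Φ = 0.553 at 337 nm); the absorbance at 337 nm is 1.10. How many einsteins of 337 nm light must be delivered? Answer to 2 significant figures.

Product: (6.33×10⁻⁴ M)(0.233 L) = 1.475×10⁻⁴ mol.
Photons that must be absorbed: 1.475×10⁻⁴ / 0.553 = 2.667×10⁻⁴ mol.
Fraction absorbed: 1 − 10^(−1.10) = 0.9206.
Incident photons needed: 2.667×10⁻⁴ / 0.9206 = 2.897×10⁻⁴ mol.

2.9×10⁻⁴ einstein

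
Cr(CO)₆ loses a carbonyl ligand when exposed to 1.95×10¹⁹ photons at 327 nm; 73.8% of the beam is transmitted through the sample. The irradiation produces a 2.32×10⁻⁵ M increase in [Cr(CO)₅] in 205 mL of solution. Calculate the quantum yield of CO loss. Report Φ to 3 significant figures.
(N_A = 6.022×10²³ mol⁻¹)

Product: (2.32×10⁻⁵ M)(0.205 L) = 4.756×10⁻⁶ mol.
Moles of photons: 1.95×10¹⁹ / 6.022×10²³ = 3.238×10⁻⁵ mol.
Fraction absorbed: 1 − 73.8/100 = 0.2620.
Photons absorbed: 0.2620 × 3.238×10⁻⁵ = 8.484×10⁻⁶ mol.
Φ = 4.756×10⁻⁶ mol / 8.484×10⁻⁶ mol photons = 0.561.

Φ = 0.561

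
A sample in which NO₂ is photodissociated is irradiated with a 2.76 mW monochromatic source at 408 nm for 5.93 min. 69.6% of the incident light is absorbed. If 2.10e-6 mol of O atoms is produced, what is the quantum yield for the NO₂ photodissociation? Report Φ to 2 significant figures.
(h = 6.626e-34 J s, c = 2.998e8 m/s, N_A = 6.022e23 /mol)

Photon energy at 408 nm: hc/λ = (6.626e-34)(2.998e8)/(408e-9) = 4.869e-19 J.
Energy delivered: (2.76 mW)(355.8 s) = 0.9820 J.
Photons incident: 0.9820 / 4.869e-19 = 2.017e18, i.e. 2.017e18/6.022e23 = 3.349e-6 mol.
Photons absorbed: 0.696 × 3.349e-6 = 2.331e-6 mol.
Φ = 2.10e-6 mol / 2.331e-6 mol photons = 0.90.

Φ = 0.90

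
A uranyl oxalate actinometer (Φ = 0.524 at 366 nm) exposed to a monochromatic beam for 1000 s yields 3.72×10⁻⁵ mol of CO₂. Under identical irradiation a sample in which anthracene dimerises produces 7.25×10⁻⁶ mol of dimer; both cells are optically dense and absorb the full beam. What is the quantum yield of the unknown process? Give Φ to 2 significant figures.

Φ = 0.10

Photons absorbed by the actinometer: 3.72×10⁻⁵ / 0.524 = 7.099×10⁻⁵ mol.
Φ(unknown) = 7.25×10⁻⁶ / 7.099×10⁻⁵ = 0.10.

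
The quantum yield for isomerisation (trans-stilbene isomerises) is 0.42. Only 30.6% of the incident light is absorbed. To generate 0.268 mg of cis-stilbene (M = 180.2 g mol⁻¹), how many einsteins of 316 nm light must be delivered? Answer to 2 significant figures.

1.2e-5 einstein

Product: 0.268 mg / 180.2 g mol⁻¹ = 1.487e-6 mol.
Photons that must be absorbed: 1.487e-6 / 0.42 = 3.540e-6 mol.
Incident photons needed: 3.540e-6 / 0.306 = 1.157e-5 mol.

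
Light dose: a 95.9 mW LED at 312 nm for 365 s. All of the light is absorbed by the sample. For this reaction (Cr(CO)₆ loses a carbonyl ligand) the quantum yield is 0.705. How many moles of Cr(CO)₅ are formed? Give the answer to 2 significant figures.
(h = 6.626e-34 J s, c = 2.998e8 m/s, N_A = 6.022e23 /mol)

Photon energy at 312 nm: hc/λ = (6.626e-34)(2.998e8)/(312e-9) = 6.367e-19 J.
Energy delivered: (95.9 mW)(365 s) = 35.00 J.
Photons incident: 35.00 / 6.367e-19 = 5.497e19, i.e. 5.497e19/6.022e23 = 9.128e-5 mol.
Product: Φ × n_abs = 0.705 × 9.128e-5 = 6.435e-5 mol.

6.4e-5 mol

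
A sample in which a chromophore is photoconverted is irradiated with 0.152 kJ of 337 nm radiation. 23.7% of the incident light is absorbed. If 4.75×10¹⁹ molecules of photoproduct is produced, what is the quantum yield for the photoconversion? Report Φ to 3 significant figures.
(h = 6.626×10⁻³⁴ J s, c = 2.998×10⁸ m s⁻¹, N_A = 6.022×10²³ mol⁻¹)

Φ = 0.777

Product: 4.75×10¹⁹ / 6.022×10²³ = 7.888×10⁻⁵ mol.
Photon energy at 337 nm: hc/λ = (6.626×10⁻³⁴)(2.998×10⁸)/(337×10⁻⁹) = 5.895×10⁻¹⁹ J.
Incident energy: 0.152 kJ = 152 J.
Photons incident: 152 / 5.895×10⁻¹⁹ = 2.578×10²⁰, i.e. 2.578×10²⁰/6.022×10²³ = 4.281×10⁻⁴ mol.
Photons absorbed: 0.237 × 4.281×10⁻⁴ = 1.015×10⁻⁴ mol.
Φ = 7.888×10⁻⁵ mol / 1.015×10⁻⁴ mol photons = 0.777.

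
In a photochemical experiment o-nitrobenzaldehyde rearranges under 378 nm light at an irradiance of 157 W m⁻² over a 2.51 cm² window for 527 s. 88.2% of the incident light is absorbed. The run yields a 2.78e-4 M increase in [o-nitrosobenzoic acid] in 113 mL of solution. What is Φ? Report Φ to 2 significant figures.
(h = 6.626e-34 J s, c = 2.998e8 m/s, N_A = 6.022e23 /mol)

Product: (2.78e-4 M)(0.113 L) = 3.141e-5 mol.
Photon energy at 378 nm: hc/λ = (6.626e-34)(2.998e8)/(378e-9) = 5.255e-19 J.
Energy delivered: (157 W m⁻²)(2.51e-4 m²)(527 s) = 20.77 J.
Photons incident: 20.77 / 5.255e-19 = 3.952e19, i.e. 3.952e19/6.022e23 = 6.563e-5 mol.
Photons absorbed: 0.882 × 6.563e-5 = 5.789e-5 mol.
Φ = 3.141e-5 mol / 5.789e-5 mol photons = 0.54.

Φ = 0.54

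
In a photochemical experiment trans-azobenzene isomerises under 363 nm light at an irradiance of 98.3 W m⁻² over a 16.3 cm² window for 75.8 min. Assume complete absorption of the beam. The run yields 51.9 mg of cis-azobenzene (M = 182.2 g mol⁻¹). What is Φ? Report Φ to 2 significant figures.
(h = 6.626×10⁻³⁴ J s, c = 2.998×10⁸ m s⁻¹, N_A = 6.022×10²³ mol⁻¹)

Product: 51.9 mg / 182.2 g mol⁻¹ = 2.849×10⁻⁴ mol.
Photon energy at 363 nm: hc/λ = (6.626×10⁻³⁴)(2.998×10⁸)/(363×10⁻⁹) = 5.472×10⁻¹⁹ J.
Energy delivered: (98.3 W m⁻²)(16.3×10⁻⁴ m²)(4548 s) = 728.7 J.
Photons incident: 728.7 / 5.472×10⁻¹⁹ = 1.332×10²¹, i.e. 1.332×10²¹/6.022×10²³ = 0.002212 mol.
Φ = 2.849×10⁻⁴ mol / 0.002212 mol photons = 0.13.

Φ = 0.13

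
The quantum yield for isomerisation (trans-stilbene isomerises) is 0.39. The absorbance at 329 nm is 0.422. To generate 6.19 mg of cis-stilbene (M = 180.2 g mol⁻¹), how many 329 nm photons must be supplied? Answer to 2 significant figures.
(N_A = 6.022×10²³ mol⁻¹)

Product: 6.19 mg / 180.2 g mol⁻¹ = 3.435×10⁻⁵ mol.
Photons that must be absorbed: 3.435×10⁻⁵ / 0.39 = 8.808×10⁻⁵ mol.
Fraction absorbed: 1 − 10^(−0.422) = 0.6216.
Incident photons needed: 8.808×10⁻⁵ / 0.6216 = 1.417×10⁻⁴ mol.
Photon count: 1.417×10⁻⁴ × 6.022×10²³ = 8.5×10¹⁹.

8.5×10¹⁹ photons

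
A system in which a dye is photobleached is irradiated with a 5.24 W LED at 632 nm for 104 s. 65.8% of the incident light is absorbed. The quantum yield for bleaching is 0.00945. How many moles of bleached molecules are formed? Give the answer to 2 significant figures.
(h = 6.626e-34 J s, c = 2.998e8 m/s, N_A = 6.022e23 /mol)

1.8e-5 mol

Photon energy at 632 nm: hc/λ = (6.626e-34)(2.998e8)/(632e-9) = 3.143e-19 J.
Energy delivered: (5.24 W)(104 s) = 545.0 J.
Photons incident: 545.0 / 3.143e-19 = 1.734e21, i.e. 1.734e21/6.022e23 = 0.002879 mol.
Photons absorbed: 0.658 × 0.002879 = 0.001894 mol.
Product: Φ × n_abs = 0.00945 × 0.001894 = 1.790e-5 mol.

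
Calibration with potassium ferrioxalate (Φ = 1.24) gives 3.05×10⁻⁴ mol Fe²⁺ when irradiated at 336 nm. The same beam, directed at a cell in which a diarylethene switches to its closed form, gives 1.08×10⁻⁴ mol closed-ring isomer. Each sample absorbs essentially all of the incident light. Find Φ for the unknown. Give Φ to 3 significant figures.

Photons absorbed by the actinometer: 3.05×10⁻⁴ / 1.24 = 2.460×10⁻⁴ mol.
Φ(unknown) = 1.08×10⁻⁴ / 2.460×10⁻⁴ = 0.439.

Φ = 0.439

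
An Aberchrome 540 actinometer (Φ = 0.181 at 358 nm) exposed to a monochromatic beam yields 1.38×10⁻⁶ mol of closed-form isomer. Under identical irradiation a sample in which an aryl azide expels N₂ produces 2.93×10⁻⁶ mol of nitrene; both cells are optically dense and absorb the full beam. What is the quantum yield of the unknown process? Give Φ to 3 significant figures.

Photons absorbed by the actinometer: 1.38×10⁻⁶ / 0.181 = 7.624×10⁻⁶ mol.
Φ(unknown) = 2.93×10⁻⁶ / 7.624×10⁻⁶ = 0.384.

Φ = 0.384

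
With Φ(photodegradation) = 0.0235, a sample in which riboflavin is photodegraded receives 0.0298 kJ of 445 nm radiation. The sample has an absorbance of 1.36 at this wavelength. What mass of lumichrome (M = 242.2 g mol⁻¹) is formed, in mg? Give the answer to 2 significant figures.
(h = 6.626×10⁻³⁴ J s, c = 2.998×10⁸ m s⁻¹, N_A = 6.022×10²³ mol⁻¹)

Photon energy at 445 nm: hc/λ = (6.626×10⁻³⁴)(2.998×10⁸)/(445×10⁻⁹) = 4.464×10⁻¹⁹ J.
Incident energy: 0.0298 kJ = 29.8 J.
Photons incident: 29.8 / 4.464×10⁻¹⁹ = 6.676×10¹⁹, i.e. 6.676×10¹⁹/6.022×10²³ = 1.109×10⁻⁴ mol.
Fraction absorbed: 1 − 10^(−1.36) = 0.9563.
Photons absorbed: 0.9563 × 1.109×10⁻⁴ = 1.061×10⁻⁴ mol.
Product: Φ × n_abs = 0.0235 × 1.061×10⁻⁴ = 2.493×10⁻⁶ mol.
Mass: 2.493×10⁻⁶ × 242.2 = 6.038×10⁻⁴ g = 0.60 mg.

0.60 mg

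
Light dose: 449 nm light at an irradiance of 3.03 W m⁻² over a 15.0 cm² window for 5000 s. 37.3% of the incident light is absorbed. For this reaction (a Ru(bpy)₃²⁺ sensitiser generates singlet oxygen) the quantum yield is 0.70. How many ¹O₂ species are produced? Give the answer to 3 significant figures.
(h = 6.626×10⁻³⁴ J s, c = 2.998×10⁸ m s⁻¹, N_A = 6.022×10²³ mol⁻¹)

1.34×10¹⁹ species

Photon energy at 449 nm: hc/λ = (6.626×10⁻³⁴)(2.998×10⁸)/(449×10⁻⁹) = 4.424×10⁻¹⁹ J.
Energy delivered: (3.03 W m⁻²)(15.0×10⁻⁴ m²)(5000 s) = 22.72 J.
Photons incident: 22.72 / 4.424×10⁻¹⁹ = 5.136×10¹⁹, i.e. 5.136×10¹⁹/6.022×10²³ = 8.529×10⁻⁵ mol.
Photons absorbed: 0.373 × 8.529×10⁻⁵ = 3.181×10⁻⁵ mol.
Product: Φ × n_abs = 0.70 × 3.181×10⁻⁵ = 2.227×10⁻⁵ mol.
As a count: 2.227×10⁻⁵ × 6.022×10²³ = 1.34×10¹⁹.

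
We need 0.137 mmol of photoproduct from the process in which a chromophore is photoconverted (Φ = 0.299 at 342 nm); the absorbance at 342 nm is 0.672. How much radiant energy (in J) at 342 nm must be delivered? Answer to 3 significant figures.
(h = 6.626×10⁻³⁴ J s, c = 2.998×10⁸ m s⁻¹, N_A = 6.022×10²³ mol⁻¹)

204 J

Product: 0.137 mmol = 1.37×10⁻⁴ mol.
Photons that must be absorbed: 1.37×10⁻⁴ / 0.299 = 4.582×10⁻⁴ mol.
Fraction absorbed: 1 − 10^(−0.672) = 0.7872.
Incident photons needed: 4.582×10⁻⁴ / 0.7872 = 5.821×10⁻⁴ mol.
Photon energy: hc/λ = 5.808×10⁻¹⁹ J; per mole, 3.498×10⁵ J mol⁻¹.
Energy required: 5.821×10⁻⁴ × 3.498×10⁵ = 204 J.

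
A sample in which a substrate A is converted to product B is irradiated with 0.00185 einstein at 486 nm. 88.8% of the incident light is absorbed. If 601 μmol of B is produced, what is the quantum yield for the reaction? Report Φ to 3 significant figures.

Φ = 0.366

Product: 601 μmol = 6.01×10⁻⁴ mol.
Photons absorbed: 0.888 × 0.00185 = 0.001643 mol.
Φ = 6.01×10⁻⁴ mol / 0.001643 mol photons = 0.366.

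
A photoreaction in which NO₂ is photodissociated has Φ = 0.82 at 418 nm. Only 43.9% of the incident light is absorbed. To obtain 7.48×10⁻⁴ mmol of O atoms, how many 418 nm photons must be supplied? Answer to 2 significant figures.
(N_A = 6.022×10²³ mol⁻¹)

1.3×10¹⁸ photons

Product: 7.48×10⁻⁴ mmol = 7.48×10⁻⁷ mol.
Photons that must be absorbed: 7.48×10⁻⁷ / 0.82 = 9.122×10⁻⁷ mol.
Incident photons needed: 9.122×10⁻⁷ / 0.439 = 2.078×10⁻⁶ mol.
Photon count: 2.078×10⁻⁶ × 6.022×10²³ = 1.3×10¹⁸.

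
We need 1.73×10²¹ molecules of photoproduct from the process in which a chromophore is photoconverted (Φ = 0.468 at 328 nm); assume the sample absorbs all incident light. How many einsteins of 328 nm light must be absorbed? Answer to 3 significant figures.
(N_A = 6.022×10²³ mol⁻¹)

0.00614 einstein

Product: 1.73×10²¹ / 6.022×10²³ = 0.002873 mol.
Photons that must be absorbed: 0.002873 / 0.468 = 0.006139 mol.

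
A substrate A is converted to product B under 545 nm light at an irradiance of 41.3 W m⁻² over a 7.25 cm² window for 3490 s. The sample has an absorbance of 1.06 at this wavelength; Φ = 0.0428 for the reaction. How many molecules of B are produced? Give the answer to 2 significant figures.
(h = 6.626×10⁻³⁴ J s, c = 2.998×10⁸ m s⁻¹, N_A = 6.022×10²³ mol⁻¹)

1.1×10¹⁹ molecules

Photon energy at 545 nm: hc/λ = (6.626×10⁻³⁴)(2.998×10⁸)/(545×10⁻⁹) = 3.645×10⁻¹⁹ J.
Energy delivered: (41.3 W m⁻²)(7.25×10⁻⁴ m²)(3490 s) = 104.5 J.
Photons incident: 104.5 / 3.645×10⁻¹⁹ = 2.867×10²⁰, i.e. 2.867×10²⁰/6.022×10²³ = 4.761×10⁻⁴ mol.
Fraction absorbed: 1 − 10^(−1.06) = 0.9129.
Photons absorbed: 0.9129 × 4.761×10⁻⁴ = 4.346×10⁻⁴ mol.
Product: Φ × n_abs = 0.0428 × 4.346×10⁻⁴ = 1.860×10⁻⁵ mol.
As a count: 1.860×10⁻⁵ × 6.022×10²³ = 1.1×10¹⁹.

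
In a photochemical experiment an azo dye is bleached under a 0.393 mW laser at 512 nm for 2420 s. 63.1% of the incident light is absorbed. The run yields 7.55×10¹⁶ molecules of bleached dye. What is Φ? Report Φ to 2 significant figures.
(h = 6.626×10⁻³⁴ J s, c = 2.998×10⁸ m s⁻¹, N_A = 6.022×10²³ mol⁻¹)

Φ = 0.049

Product: 7.55×10¹⁶ / 6.022×10²³ = 1.254×10⁻⁷ mol.
Photon energy at 512 nm: hc/λ = (6.626×10⁻³⁴)(2.998×10⁸)/(512×10⁻⁹) = 3.880×10⁻¹⁹ J.
Energy delivered: (0.393 mW)(2420 s) = 0.9511 J.
Photons incident: 0.9511 / 3.880×10⁻¹⁹ = 2.451×10¹⁸, i.e. 2.451×10¹⁸/6.022×10²³ = 4.070×10⁻⁶ mol.
Photons absorbed: 0.631 × 4.070×10⁻⁶ = 2.568×10⁻⁶ mol.
Φ = 1.254×10⁻⁷ mol / 2.568×10⁻⁶ mol photons = 0.049.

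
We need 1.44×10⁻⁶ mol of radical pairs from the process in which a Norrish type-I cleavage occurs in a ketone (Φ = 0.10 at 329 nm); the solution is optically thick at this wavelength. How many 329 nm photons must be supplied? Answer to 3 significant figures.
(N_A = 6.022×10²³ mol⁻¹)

Photons that must be absorbed: 1.44×10⁻⁶ / 0.10 = 1.440×10⁻⁵ mol.
Photon count: 1.440×10⁻⁵ × 6.022×10²³ = 8.67×10¹⁸.

8.67×10¹⁸ photons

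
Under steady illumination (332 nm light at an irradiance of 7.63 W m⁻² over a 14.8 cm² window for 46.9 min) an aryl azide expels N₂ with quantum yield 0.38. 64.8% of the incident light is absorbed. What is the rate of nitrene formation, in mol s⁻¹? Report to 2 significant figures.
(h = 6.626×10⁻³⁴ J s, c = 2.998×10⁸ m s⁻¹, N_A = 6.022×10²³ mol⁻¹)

Photon energy at 332 nm: hc/λ = (6.626×10⁻³⁴)(2.998×10⁸)/(332×10⁻⁹) = 5.983×10⁻¹⁹ J.
Energy delivered: (7.63 W m⁻²)(14.8×10⁻⁴ m²)(2814 s) = 31.78 J.
Photons incident: 31.78 / 5.983×10⁻¹⁹ = 5.312×10¹⁹, i.e. 5.312×10¹⁹/6.022×10²³ = 8.821×10⁻⁵ mol.
Photons absorbed: 0.648 × 8.821×10⁻⁵ = 5.716×10⁻⁵ mol.
Product formed: 0.38 × 5.716×10⁻⁵ = 2.172×10⁻⁵ mol.
Rate: 2.172×10⁻⁵ / 2814 s = 7.7×10⁻⁹ mol s⁻¹.

7.7×10⁻⁹ mol s⁻¹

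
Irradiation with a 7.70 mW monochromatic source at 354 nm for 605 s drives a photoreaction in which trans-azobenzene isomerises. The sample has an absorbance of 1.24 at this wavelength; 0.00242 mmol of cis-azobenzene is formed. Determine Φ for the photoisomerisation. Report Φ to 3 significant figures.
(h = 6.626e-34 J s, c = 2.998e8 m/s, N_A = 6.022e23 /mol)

Φ = 0.186

Product: 0.00242 mmol = 2.42e-6 mol.
Photon energy at 354 nm: hc/λ = (6.626e-34)(2.998e8)/(354e-9) = 5.612e-19 J.
Energy delivered: (7.70 mW)(605 s) = 4.659 J.
Photons incident: 4.659 / 5.612e-19 = 8.302e18, i.e. 8.302e18/6.022e23 = 1.379e-5 mol.
Fraction absorbed: 1 − 10^(−1.24) = 0.9425.
Photons absorbed: 0.9425 × 1.379e-5 = 1.300e-5 mol.
Φ = 2.42e-6 mol / 1.300e-5 mol photons = 0.186.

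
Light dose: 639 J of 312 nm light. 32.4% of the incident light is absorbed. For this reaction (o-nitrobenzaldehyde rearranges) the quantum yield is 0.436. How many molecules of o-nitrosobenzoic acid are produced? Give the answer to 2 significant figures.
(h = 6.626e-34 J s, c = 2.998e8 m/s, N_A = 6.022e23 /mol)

Photon energy at 312 nm: hc/λ = (6.626e-34)(2.998e8)/(312e-9) = 6.367e-19 J.
Photons incident: 639 / 6.367e-19 = 1.004e21, i.e. 1.004e21/6.022e23 = 0.001667 mol.
Photons absorbed: 0.324 × 0.001667 = 5.401e-4 mol.
Product: Φ × n_abs = 0.436 × 5.401e-4 = 2.355e-4 mol.
As a count: 2.355e-4 × 6.022e23 = 1.4e20.

1.4e20 molecules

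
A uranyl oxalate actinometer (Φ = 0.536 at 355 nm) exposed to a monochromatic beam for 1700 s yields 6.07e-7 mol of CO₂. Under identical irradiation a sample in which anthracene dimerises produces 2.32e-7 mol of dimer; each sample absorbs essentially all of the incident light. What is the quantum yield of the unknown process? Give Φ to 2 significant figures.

Photons absorbed by the actinometer: 6.07e-7 / 0.536 = 1.132e-6 mol.
Φ(unknown) = 2.32e-7 / 1.132e-6 = 0.20.

Φ = 0.20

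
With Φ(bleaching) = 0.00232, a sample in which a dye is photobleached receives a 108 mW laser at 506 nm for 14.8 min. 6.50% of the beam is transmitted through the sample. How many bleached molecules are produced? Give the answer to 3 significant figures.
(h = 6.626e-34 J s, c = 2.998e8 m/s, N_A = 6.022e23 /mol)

Photon energy at 506 nm: hc/λ = (6.626e-34)(2.998e8)/(506e-9) = 3.926e-19 J.
Energy delivered: (108 mW)(888 s) = 95.90 J.
Photons incident: 95.90 / 3.926e-19 = 2.443e20, i.e. 2.443e20/6.022e23 = 4.057e-4 mol.
Fraction absorbed: 1 − 6.50/100 = 0.9350.
Photons absorbed: 0.9350 × 4.057e-4 = 3.793e-4 mol.
Product: Φ × n_abs = 0.00232 × 3.793e-4 = 8.800e-7 mol.
As a count: 8.800e-7 × 6.022e23 = 5.30e17.

5.30e17 bleached molecules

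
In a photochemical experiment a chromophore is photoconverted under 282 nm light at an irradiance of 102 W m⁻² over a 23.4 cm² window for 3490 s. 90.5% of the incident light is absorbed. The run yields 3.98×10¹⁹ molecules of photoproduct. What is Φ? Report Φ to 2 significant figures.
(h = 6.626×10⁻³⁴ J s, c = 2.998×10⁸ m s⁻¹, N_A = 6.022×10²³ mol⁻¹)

Φ = 0.037

Product: 3.98×10¹⁹ / 6.022×10²³ = 6.609×10⁻⁵ mol.
Photon energy at 282 nm: hc/λ = (6.626×10⁻³⁴)(2.998×10⁸)/(282×10⁻⁹) = 7.044×10⁻¹⁹ J.
Energy delivered: (102 W m⁻²)(23.4×10⁻⁴ m²)(3490 s) = 833.0 J.
Photons incident: 833.0 / 7.044×10⁻¹⁹ = 1.183×10²¹, i.e. 1.183×10²¹/6.022×10²³ = 0.001964 mol.
Photons absorbed: 0.905 × 0.001964 = 0.001777 mol.
Φ = 6.609×10⁻⁵ mol / 0.001777 mol photons = 0.037.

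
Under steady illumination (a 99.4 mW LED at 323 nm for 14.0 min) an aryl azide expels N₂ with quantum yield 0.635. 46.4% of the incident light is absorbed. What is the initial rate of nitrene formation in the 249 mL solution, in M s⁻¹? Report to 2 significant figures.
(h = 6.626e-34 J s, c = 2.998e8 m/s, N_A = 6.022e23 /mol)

3.2e-7 M s⁻¹

Photon energy at 323 nm: hc/λ = (6.626e-34)(2.998e8)/(323e-9) = 6.150e-19 J.
Energy delivered: (99.4 mW)(840 s) = 83.50 J.
Photons incident: 83.50 / 6.150e-19 = 1.358e20, i.e. 1.358e20/6.022e23 = 2.255e-4 mol.
Photons absorbed: 0.464 × 2.255e-4 = 1.046e-4 mol.
Product formed: 0.635 × 1.046e-4 = 6.642e-5 mol.
Rate: 6.642e-5 mol / (840 s × 0.249 L) = 3.2e-7 M s⁻¹.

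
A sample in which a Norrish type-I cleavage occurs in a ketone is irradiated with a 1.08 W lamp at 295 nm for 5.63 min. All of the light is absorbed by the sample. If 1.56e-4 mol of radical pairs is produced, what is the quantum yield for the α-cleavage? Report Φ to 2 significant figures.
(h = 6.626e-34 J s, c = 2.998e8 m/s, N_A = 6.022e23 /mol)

Φ = 0.17

Photon energy at 295 nm: hc/λ = (6.626e-34)(2.998e8)/(295e-9) = 6.734e-19 J.
Energy delivered: (1.08 W)(337.8 s) = 364.8 J.
Photons incident: 364.8 / 6.734e-19 = 5.417e20, i.e. 5.417e20/6.022e23 = 8.995e-4 mol.
Φ = 1.56e-4 mol / 8.995e-4 mol photons = 0.17.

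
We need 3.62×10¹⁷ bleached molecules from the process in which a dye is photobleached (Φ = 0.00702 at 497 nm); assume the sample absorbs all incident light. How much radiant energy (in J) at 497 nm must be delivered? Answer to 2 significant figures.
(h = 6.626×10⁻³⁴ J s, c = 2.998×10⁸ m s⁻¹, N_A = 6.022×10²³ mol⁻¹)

21 J

Product: 3.62×10¹⁷ / 6.022×10²³ = 6.011×10⁻⁷ mol.
Photons that must be absorbed: 6.011×10⁻⁷ / 0.00702 = 8.563×10⁻⁵ mol.
Photon energy: hc/λ = 3.997×10⁻¹⁹ J; per mole, 2.407×10⁵ J mol⁻¹.
Energy required: 8.563×10⁻⁵ × 2.407×10⁵ = 21 J.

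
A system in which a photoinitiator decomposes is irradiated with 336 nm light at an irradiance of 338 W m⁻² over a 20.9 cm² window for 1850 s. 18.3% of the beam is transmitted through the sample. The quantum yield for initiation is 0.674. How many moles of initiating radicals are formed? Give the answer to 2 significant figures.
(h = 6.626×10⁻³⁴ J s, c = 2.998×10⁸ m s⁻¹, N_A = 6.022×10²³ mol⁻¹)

Photon energy at 336 nm: hc/λ = (6.626×10⁻³⁴)(2.998×10⁸)/(336×10⁻⁹) = 5.912×10⁻¹⁹ J.
Energy delivered: (338 W m⁻²)(20.9×10⁻⁴ m²)(1850 s) = 1307 J.
Photons incident: 1307 / 5.912×10⁻¹⁹ = 2.211×10²¹, i.e. 2.211×10²¹/6.022×10²³ = 0.003672 mol.
Fraction absorbed: 1 − 18.3/100 = 0.8170.
Photons absorbed: 0.8170 × 0.003672 = 0.003000 mol.
Product: Φ × n_abs = 0.674 × 0.003000 = 0.002022 mol.

0.0020 mol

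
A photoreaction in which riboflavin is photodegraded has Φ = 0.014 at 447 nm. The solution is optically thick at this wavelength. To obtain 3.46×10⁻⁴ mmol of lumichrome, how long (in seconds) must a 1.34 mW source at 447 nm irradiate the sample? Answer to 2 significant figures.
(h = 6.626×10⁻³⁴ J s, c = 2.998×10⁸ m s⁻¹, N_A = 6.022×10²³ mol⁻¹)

t ≈ 4900 s

Product: 3.46×10⁻⁴ mmol = 3.46×10⁻⁷ mol.
Photons that must be absorbed: 3.46×10⁻⁷ / 0.014 = 2.471×10⁻⁵ mol.
Photon energy: hc/λ = 4.444×10⁻¹⁹ J; per mole, 2.676×10⁵ J mol⁻¹.
Energy required: 2.471×10⁻⁵ × 2.676×10⁵ = 6.612 J.
Time: 6.612 J / 0.00134 W = 4900 s.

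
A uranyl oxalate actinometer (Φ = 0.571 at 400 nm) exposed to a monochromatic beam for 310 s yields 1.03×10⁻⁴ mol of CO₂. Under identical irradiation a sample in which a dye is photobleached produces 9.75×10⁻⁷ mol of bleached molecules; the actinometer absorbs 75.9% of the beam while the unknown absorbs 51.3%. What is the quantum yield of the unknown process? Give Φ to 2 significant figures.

Φ = 0.0080

Photons absorbed by the actinometer: 1.03×10⁻⁴ / 0.571 = 1.804×10⁻⁴ mol.
Incident flux: 1.804×10⁻⁴ / 0.759 = 2.377×10⁻⁴ einstein.
Absorbed by unknown: 0.513 × 2.377×10⁻⁴ = 1.219×10⁻⁴ mol.
Φ(unknown) = 9.75×10⁻⁷ / 1.219×10⁻⁴ = 0.0080.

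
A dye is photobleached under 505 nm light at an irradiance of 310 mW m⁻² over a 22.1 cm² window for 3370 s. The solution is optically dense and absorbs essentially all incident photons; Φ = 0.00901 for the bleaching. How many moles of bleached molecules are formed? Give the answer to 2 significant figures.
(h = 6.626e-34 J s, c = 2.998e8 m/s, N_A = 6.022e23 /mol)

8.8e-8 mol

Photon energy at 505 nm: hc/λ = (6.626e-34)(2.998e8)/(505e-9) = 3.934e-19 J.
Energy delivered: (310 mW m⁻²)(22.1e-4 m²)(3370 s) = 2.309 J.
Photons incident: 2.309 / 3.934e-19 = 5.869e18, i.e. 5.869e18/6.022e23 = 9.746e-6 mol.
Product: Φ × n_abs = 0.00901 × 9.746e-6 = 8.781e-8 mol.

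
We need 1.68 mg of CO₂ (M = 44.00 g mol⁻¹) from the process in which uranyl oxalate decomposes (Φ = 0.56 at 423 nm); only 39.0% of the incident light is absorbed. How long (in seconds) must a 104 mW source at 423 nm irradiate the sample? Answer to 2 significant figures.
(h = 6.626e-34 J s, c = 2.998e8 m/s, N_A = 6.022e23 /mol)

Product: 1.68 mg / 44.00 g mol⁻¹ = 3.818e-5 mol.
Photons that must be absorbed: 3.818e-5 / 0.56 = 6.818e-5 mol.
Incident photons needed: 6.818e-5 / 0.390 = 1.748e-4 mol.
Photon energy: hc/λ = 4.696e-19 J; per mole, 2.828e5 J mol⁻¹.
Energy required: 1.748e-4 × 2.828e5 = 49.43 J.
Time: 49.43 J / 0.104 W = 480 s.

t ≈ 480 s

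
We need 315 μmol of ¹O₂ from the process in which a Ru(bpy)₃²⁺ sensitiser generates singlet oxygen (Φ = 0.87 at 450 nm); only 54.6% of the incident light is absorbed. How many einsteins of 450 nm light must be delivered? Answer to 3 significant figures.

6.63×10⁻⁴ einstein

Product: 315 μmol = 3.15×10⁻⁴ mol.
Photons that must be absorbed: 3.15×10⁻⁴ / 0.87 = 3.621×10⁻⁴ mol.
Incident photons needed: 3.621×10⁻⁴ / 0.546 = 6.632×10⁻⁴ mol.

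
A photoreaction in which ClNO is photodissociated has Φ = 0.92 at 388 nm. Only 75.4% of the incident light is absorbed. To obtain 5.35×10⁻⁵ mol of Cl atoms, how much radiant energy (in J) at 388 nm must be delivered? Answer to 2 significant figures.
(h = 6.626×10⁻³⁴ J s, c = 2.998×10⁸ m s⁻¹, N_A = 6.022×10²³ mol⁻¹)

24 J

Photons that must be absorbed: 5.35×10⁻⁵ / 0.92 = 5.815×10⁻⁵ mol.
Incident photons needed: 5.815×10⁻⁵ / 0.754 = 7.712×10⁻⁵ mol.
Photon energy: hc/λ = 5.120×10⁻¹⁹ J; per mole, 3.083×10⁵ J mol⁻¹.
Energy required: 7.712×10⁻⁵ × 3.083×10⁵ = 24 J.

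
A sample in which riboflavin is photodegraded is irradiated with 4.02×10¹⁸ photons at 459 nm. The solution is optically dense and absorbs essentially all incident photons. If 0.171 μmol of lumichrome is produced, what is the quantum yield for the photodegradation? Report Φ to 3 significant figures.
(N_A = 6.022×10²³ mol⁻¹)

Product: 0.171 μmol = 1.71×10⁻⁷ mol.
Moles of photons: 4.02×10¹⁸ / 6.022×10²³ = 6.676×10⁻⁶ mol.
Φ = 1.71×10⁻⁷ mol / 6.676×10⁻⁶ mol photons = 0.0256.

Φ = 0.0256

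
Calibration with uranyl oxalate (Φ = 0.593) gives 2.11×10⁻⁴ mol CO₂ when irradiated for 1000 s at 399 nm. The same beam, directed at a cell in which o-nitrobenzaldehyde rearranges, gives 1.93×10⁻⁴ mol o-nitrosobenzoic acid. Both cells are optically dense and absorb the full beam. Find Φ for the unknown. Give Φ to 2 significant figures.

Photons absorbed by the actinometer: 2.11×10⁻⁴ / 0.593 = 3.558×10⁻⁴ mol.
Φ(unknown) = 1.93×10⁻⁴ / 3.558×10⁻⁴ = 0.54.

Φ = 0.54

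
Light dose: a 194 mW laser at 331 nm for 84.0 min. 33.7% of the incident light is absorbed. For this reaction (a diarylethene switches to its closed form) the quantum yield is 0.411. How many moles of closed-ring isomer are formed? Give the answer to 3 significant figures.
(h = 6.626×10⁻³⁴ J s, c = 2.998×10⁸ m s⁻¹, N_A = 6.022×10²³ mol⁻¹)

Photon energy at 331 nm: hc/λ = (6.626×10⁻³⁴)(2.998×10⁸)/(331×10⁻⁹) = 6.001×10⁻¹⁹ J.
Energy delivered: (194 mW)(5040 s) = 977.8 J.
Photons incident: 977.8 / 6.001×10⁻¹⁹ = 1.629×10²¹, i.e. 1.629×10²¹/6.022×10²³ = 0.002705 mol.
Photons absorbed: 0.337 × 0.002705 = 9.116×10⁻⁴ mol.
Product: Φ × n_abs = 0.411 × 9.116×10⁻⁴ = 3.747×10⁻⁴ mol.

3.75×10⁻⁴ mol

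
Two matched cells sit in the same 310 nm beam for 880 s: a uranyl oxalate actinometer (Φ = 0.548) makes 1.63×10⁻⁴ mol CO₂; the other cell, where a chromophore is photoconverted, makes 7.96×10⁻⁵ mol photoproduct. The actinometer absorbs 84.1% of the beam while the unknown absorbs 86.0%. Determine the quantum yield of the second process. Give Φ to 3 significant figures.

Photons absorbed by the actinometer: 1.63×10⁻⁴ / 0.548 = 2.974×10⁻⁴ mol.
Incident flux: 2.974×10⁻⁴ / 0.841 = 3.536×10⁻⁴ einstein.
Absorbed by unknown: 0.860 × 3.536×10⁻⁴ = 3.041×10⁻⁴ mol.
Φ(unknown) = 7.96×10⁻⁵ / 3.041×10⁻⁴ = 0.262.

Φ = 0.262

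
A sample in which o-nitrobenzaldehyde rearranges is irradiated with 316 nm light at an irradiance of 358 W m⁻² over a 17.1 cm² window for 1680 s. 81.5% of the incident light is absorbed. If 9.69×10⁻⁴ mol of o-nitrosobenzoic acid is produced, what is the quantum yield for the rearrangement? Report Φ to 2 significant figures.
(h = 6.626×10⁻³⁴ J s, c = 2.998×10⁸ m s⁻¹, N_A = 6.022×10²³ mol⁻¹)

Φ = 0.44

Photon energy at 316 nm: hc/λ = (6.626×10⁻³⁴)(2.998×10⁸)/(316×10⁻⁹) = 6.286×10⁻¹⁹ J.
Energy delivered: (358 W m⁻²)(17.1×10⁻⁴ m²)(1680 s) = 1028 J.
Photons incident: 1028 / 6.286×10⁻¹⁹ = 1.635×10²¹, i.e. 1.635×10²¹/6.022×10²³ = 0.002715 mol.
Photons absorbed: 0.815 × 0.002715 = 0.002213 mol.
Φ = 9.69×10⁻⁴ mol / 0.002213 mol photons = 0.44.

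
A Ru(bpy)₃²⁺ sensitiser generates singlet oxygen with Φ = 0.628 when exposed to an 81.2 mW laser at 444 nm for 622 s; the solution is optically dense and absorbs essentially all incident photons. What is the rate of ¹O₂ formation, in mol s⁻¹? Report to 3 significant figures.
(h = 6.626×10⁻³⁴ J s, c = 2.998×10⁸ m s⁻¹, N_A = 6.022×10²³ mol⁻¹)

Photon energy at 444 nm: hc/λ = (6.626×10⁻³⁴)(2.998×10⁸)/(444×10⁻⁹) = 4.474×10⁻¹⁹ J.
Energy delivered: (81.2 mW)(622 s) = 50.51 J.
Photons incident: 50.51 / 4.474×10⁻¹⁹ = 1.129×10²⁰, i.e. 1.129×10²⁰/6.022×10²³ = 1.875×10⁻⁴ mol.
Product formed: 0.628 × 1.875×10⁻⁴ = 1.178×10⁻⁴ mol.
Rate: 1.178×10⁻⁴ / 622 s = 1.89×10⁻⁷ mol s⁻¹.

1.89×10⁻⁷ mol s⁻¹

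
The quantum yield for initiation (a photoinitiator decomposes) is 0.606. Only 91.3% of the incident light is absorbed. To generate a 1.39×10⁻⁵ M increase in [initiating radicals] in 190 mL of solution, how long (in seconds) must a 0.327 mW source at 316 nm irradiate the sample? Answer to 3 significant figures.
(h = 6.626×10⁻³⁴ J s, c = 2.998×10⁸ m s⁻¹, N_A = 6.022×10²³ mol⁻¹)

Product: (1.39×10⁻⁵ M)(0.19 L) = 2.641×10⁻⁶ mol.
Photons that must be absorbed: 2.641×10⁻⁶ / 0.606 = 4.358×10⁻⁶ mol.
Incident photons needed: 4.358×10⁻⁶ / 0.913 = 4.773×10⁻⁶ mol.
Photon energy: hc/λ = 6.286×10⁻¹⁹ J; per mole, 3.785×10⁵ J mol⁻¹.
Energy required: 4.773×10⁻⁶ × 3.785×10⁵ = 1.807 J.
Time: 1.807 J / 0.000327 W = 5530 s.

t ≈ 5530 s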